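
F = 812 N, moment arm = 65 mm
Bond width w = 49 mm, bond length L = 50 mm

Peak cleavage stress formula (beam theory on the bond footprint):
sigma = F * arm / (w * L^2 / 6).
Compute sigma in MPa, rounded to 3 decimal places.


sigma = (812 * 65) / (49 * 2500 / 6)
= 52780 * 6 / 122500
= 316680 / 122500
= 2.585 MPa

2.585


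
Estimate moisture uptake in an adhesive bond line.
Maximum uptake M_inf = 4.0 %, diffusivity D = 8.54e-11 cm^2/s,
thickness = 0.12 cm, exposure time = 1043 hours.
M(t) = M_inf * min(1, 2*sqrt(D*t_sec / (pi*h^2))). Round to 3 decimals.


Convert time: 1043 h = 3754800 s
ratio = min(1, 2*sqrt(8.54e-11*3754800/(pi*0.12^2)))
= 0.168382
M(t) = 4.0 * 0.168382 = 0.674%

0.674


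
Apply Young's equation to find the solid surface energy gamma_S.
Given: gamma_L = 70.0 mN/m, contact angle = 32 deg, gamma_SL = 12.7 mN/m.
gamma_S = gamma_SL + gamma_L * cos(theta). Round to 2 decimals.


theta_rad = 32 * pi/180 = 0.558505
gamma_S = 12.7 + 70.0 * cos(0.558505)
= 72.06 mN/m

72.06


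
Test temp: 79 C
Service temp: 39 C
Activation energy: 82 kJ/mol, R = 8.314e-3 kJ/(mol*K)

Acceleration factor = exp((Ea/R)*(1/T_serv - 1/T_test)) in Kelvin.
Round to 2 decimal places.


AF = exp((82/0.008314)*(1/312.15 - 1/352.15))
= 36.20

36.20


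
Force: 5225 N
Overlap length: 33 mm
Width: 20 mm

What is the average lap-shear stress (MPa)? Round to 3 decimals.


Average shear stress = F / (overlap * width)
= 5225 / (33 * 20)
= 7.917 MPa

7.917


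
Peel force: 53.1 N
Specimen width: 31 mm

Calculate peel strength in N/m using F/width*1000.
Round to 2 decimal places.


Peel strength = 53.1 / 31 * 1000 = 1712.90 N/m

1712.90


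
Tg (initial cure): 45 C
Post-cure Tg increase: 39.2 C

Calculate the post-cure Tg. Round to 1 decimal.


Post-cure Tg = 45 + 39.2 = 84.2 C

84.2


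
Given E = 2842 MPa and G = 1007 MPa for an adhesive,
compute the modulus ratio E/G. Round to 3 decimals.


E/G ratio = 2842 / 1007 = 2.822

2.822


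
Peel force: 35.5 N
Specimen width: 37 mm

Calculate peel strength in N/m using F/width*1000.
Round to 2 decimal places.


Peel strength = 35.5 / 37 * 1000 = 959.46 N/m

959.46


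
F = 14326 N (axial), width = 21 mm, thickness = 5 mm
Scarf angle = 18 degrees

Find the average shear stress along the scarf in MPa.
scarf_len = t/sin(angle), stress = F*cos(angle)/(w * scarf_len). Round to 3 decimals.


scarf_len = 5/sin(18 deg) = 16.1803
cos(18 deg) = 0.951057
stress = 14326*0.951057/(21*16.1803) = 40.098 MPa

40.098


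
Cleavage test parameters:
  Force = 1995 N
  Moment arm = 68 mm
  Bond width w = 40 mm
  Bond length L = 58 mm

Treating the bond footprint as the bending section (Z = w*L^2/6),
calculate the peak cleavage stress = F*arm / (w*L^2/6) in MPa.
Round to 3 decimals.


M = 1995 * 68 = 135660 N*mm
Z = 40 * 58^2 / 6 = 134560 / 6 mm^3
sigma = M / Z = 6 * 135660 / 134560 = 813960 / 134560
= 6.049 MPa

6.049


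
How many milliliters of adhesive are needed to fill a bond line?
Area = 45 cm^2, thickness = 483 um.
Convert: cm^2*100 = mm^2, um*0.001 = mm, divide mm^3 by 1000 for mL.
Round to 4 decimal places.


= (45 * 100) * (483 * 0.001) / 1000
= 2.1735 mL

2.1735


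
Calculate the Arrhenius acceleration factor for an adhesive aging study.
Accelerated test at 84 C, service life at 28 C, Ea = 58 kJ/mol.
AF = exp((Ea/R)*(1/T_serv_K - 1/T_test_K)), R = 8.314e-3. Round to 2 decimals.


T_test = 357.15 K, T_serv = 301.15 K
Ea/R = 58 / 0.008314 = 6976.18
AF = exp(6976.18 * (1/301.15 - 1/357.15))
= 37.80

37.80


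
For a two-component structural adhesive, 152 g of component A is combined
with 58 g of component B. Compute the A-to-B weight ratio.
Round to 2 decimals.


Weight ratio A:B = 152 / 58
= 2.62

2.62


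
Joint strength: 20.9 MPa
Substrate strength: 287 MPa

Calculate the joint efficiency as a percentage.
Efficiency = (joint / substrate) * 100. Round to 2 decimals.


Efficiency = (20.9 / 287) * 100 = 7.28%

7.28


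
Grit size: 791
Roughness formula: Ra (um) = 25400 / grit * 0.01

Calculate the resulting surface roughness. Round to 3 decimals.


Ra = 25400 / 791 * 0.01
= 0.321 um

0.321


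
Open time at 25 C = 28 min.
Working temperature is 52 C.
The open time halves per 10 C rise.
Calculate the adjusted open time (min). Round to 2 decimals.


factor = 2^((52 - 25) / 10) = 6.4980
ot = 28 / 6.4980 = 4.31 min

4.31


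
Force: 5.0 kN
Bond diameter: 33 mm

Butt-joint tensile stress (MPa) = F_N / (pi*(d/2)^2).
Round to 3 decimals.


F_N = 5.0 * 1000 = 5000.0 N
A = pi*(16.5)^2 = 855.2986 mm^2
stress = 5000.0 / 855.2986 = 5.846 MPa

5.846


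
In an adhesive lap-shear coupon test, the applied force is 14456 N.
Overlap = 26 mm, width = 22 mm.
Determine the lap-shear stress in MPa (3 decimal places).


stress = F / (overlap * width)
= 14456 / (26 * 22)
= 25.273 MPa

25.273


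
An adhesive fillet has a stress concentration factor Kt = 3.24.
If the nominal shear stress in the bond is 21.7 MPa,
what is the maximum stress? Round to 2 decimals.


Max stress = 21.7 * 3.24 = 70.31 MPa

70.31


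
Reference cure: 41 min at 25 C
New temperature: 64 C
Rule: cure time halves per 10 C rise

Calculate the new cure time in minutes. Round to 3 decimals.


factor = 2^((64-25)/10) = 14.9285
t_new = 41 / 14.9285 = 2.746 min

2.746


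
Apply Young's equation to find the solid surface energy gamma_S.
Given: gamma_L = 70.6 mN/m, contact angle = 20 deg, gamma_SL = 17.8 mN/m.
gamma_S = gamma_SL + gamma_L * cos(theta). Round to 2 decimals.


theta_rad = 20 * pi/180 = 0.349066
gamma_S = 17.8 + 70.6 * cos(0.349066)
= 84.14 mN/m

84.14


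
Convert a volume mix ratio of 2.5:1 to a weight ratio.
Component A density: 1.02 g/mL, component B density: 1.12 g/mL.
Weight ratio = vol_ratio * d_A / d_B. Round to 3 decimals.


= 2.5 * 1.02 / 1.12 = 2.277

2.277


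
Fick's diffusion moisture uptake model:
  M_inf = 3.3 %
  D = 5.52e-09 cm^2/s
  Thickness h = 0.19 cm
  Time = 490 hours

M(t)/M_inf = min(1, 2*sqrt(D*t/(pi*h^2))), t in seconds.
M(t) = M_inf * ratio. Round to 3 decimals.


t_sec = 490 * 3600 = 1764000
ratio = 2*sqrt(5.52e-09*1764000/(pi*0.19^2))
= min(1, 0.586031)
= 0.586031
M(t) = 3.3 * 0.586031 = 1.934 %

1.934


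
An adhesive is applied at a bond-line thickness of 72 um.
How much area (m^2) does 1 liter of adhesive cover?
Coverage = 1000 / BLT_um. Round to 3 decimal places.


Coverage = 1000 / 72 = 13.889 m^2

13.889


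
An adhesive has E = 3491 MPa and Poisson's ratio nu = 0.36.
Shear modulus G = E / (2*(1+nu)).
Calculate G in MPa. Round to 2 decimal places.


G = 3491 / (2*(1+0.36))
= 3491 / 2.72
= 1283.46 MPa

1283.46


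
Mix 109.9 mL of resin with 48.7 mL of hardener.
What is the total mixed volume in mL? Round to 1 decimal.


Total = 109.9 + 48.7 = 158.6 mL

158.6


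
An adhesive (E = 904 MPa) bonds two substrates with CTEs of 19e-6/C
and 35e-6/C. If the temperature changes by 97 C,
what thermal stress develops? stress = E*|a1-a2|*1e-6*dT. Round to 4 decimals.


Stress = 904 * |19 - 35| * 1e-6 * 97
= 1.4030 MPa

1.4030


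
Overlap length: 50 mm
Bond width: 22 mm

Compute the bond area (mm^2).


Bond area = 50 * 22 = 1100 mm^2

1100


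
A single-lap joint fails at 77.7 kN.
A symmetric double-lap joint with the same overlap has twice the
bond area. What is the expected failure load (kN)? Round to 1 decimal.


Double-lap load = 2 * 77.7 = 155.4 kN

155.4


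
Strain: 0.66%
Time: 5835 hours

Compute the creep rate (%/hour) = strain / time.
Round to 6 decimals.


Creep rate = 0.66 / 5835
= 0.000113 %/h

0.000113


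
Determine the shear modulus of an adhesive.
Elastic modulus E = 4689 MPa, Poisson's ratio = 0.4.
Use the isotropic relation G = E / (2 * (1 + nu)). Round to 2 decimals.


G = 4689 / (2*(1+0.4)) = 4689 / 2.80
= 1674.64 MPa

1674.64


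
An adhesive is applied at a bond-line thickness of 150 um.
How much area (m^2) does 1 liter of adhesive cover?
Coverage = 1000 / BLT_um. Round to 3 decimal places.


Coverage = 1000 / 150 = 6.667 m^2

6.667


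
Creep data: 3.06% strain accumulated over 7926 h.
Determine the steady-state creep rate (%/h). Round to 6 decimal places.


Rate = 3.06 / 7926 = 0.000386 %/h

0.000386


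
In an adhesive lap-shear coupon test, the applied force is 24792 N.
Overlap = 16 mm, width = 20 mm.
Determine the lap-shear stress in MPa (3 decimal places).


stress = F / (overlap * width)
= 24792 / (16 * 20)
= 77.475 MPa

77.475


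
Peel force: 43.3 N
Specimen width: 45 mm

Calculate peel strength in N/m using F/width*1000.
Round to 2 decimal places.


Peel strength = 43.3 / 45 * 1000 = 962.22 N/m

962.22


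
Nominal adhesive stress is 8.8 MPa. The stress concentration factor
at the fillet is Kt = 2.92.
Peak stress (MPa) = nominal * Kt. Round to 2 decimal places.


Peak = 8.8 * 2.92 = 25.70 MPa

25.70


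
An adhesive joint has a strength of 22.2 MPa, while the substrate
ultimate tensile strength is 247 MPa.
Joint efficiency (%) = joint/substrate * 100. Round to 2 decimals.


Efficiency = 22.2 / 247 * 100
= 8.99%

8.99


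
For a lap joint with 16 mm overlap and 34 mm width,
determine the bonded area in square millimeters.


Area = 16 * 34 = 544 mm^2

544


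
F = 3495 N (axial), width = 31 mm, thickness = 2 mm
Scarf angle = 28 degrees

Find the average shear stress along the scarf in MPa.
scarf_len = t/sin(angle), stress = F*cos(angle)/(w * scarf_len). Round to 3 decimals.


scarf_len = 2/sin(28 deg) = 4.2601
cos(28 deg) = 0.882948
stress = 3495*0.882948/(31*4.2601) = 23.367 MPa

23.367


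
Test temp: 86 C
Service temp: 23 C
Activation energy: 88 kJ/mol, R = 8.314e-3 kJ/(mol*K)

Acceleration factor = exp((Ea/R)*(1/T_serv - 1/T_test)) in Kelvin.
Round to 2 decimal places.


AF = exp((88/0.008314)*(1/296.15 - 1/359.15))
= 528.16

528.16


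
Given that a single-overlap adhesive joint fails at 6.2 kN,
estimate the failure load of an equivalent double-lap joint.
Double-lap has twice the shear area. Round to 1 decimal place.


Double-lap factor = 2
Expected load = 6.2 * 2 = 12.4 kN

12.4


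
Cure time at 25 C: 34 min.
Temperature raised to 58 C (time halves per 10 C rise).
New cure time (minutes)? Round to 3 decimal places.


Acceleration factor = 2^(33/10) = 9.8492
New time = 34 / 9.8492 = 3.452 min

3.452


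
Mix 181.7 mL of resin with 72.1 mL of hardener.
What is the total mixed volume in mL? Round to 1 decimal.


Total = 181.7 + 72.1 = 253.8 mL

253.8


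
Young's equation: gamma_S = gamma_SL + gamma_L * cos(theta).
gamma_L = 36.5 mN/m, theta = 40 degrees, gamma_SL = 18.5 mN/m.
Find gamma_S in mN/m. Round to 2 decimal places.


cos(40 deg) = 0.766044
gamma_S = 18.5 + 36.5 * 0.766044
= 46.46 mN/m

46.46


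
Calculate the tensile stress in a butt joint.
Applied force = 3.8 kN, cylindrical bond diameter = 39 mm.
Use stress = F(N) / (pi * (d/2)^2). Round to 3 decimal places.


A = pi * 19.5^2 = 1194.5906 mm^2
sigma = 3800.0 / 1194.5906 = 3.181 MPa

3.181


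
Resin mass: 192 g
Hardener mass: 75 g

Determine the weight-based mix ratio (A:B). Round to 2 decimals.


Ratio = 192 / 75 = 2.56

2.56


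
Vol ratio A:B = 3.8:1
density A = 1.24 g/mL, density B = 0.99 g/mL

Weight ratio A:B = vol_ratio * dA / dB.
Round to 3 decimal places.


Weight ratio = 3.8 * 1.24 / 0.99
= 4.760

4.760


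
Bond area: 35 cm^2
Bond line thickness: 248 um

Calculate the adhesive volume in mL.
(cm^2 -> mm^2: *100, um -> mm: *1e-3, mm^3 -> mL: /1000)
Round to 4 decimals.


V = 35*100 * 248*1e-3 / 1000
= 0.8680 mL

0.8680


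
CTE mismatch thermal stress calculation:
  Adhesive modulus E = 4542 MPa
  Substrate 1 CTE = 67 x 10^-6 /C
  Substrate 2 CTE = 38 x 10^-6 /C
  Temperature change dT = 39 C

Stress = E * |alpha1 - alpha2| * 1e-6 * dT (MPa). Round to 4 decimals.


delta_alpha = |67 - 38| = 29 x 10^-6/C
Stress = 4542 * 29e-6 * 39
= 5.1370 MPa

5.1370


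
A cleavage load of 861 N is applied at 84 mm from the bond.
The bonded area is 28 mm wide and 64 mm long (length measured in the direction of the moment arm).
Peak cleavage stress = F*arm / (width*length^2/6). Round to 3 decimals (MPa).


Moment = 861 * 84 = 72324 N*mm
Section modulus = 28 * 4096 / 6 = 114688 / 6 mm^3
Stress = 72324 / (114688 / 6) = 433944 / 114688
= 3.784 MPa

3.784


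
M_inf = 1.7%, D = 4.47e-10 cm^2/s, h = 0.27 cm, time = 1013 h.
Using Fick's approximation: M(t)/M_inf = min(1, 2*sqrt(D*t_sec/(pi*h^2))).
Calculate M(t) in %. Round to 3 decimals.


t = 3646800 s
ratio = min(1, 2*sqrt(4.47e-10*3646800/(pi*0.0729)))
= 0.168733
M(t) = 1.7 * 0.168733 = 0.287%

0.287


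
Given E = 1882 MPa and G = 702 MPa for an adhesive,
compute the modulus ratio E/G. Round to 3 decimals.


E/G ratio = 1882 / 702 = 2.681

2.681


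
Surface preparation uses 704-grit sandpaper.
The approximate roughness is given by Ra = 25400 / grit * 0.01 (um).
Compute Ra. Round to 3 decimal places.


Ra = 25400 / 704 * 0.01
= 254 / 704
= 0.361 um

0.361


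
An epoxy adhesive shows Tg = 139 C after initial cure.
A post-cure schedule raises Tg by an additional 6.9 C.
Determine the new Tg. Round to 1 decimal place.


New Tg = 139 + 6.9
= 145.9 C

145.9


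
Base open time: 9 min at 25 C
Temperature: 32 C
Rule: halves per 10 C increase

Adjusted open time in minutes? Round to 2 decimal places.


Acceleration = 2^((32-25)/10) = 1.6245
Open time = 9 / 1.6245 = 5.54 min

5.54


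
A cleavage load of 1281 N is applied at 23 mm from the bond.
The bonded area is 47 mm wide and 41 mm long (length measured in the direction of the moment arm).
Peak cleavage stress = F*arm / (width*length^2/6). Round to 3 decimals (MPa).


Moment = 1281 * 23 = 29463 N*mm
Section modulus = 47 * 1681 / 6 = 79007 / 6 mm^3
Stress = 29463 / (79007 / 6) = 176778 / 79007
= 2.237 MPa

2.237


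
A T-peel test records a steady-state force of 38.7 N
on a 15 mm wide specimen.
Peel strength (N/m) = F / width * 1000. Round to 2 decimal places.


Peel strength = 38.7 / 15 * 1000
= 2580.00 N/m

2580.00


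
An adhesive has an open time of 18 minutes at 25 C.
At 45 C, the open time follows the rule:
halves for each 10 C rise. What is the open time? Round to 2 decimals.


Factor = 2^((45-25)/10) = 4.0000
Open time = 18 / 4.0000 = 4.50 min

4.50


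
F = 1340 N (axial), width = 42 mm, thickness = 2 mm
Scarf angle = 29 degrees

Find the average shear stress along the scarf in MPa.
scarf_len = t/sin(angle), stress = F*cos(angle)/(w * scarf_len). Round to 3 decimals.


scarf_len = 2/sin(29 deg) = 4.1253
cos(29 deg) = 0.874620
stress = 1340*0.874620/(42*4.1253) = 6.764 MPa

6.764


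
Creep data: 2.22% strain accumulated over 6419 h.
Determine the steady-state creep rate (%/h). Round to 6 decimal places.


Rate = 2.22 / 6419 = 0.000346 %/h

0.000346


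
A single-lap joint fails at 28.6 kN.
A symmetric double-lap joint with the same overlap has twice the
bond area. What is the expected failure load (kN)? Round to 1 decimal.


Double-lap load = 2 * 28.6 = 57.2 kN

57.2


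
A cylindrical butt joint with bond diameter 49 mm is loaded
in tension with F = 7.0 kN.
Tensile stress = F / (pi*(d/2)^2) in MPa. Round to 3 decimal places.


Area = pi * (49/2)^2 = 1885.7410 mm^2
Stress = 7.0*1000 / 1885.7410
= 3.712 MPa

3.712


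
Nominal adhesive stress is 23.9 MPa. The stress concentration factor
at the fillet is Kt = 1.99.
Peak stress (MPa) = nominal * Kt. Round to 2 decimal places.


Peak = 23.9 * 1.99 = 47.56 MPa

47.56


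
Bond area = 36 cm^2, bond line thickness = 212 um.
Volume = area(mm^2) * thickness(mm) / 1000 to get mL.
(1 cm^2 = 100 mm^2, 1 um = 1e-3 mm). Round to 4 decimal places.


area_mm2 = 36 * 100 = 3600
blt_mm = 212 * 1e-3 = 0.212
vol_mm3 = 3600 * 0.212 = 763.2
vol_mL = 763.2 / 1000 = 0.7632 mL

0.7632


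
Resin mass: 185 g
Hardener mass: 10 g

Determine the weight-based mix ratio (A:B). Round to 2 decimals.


Ratio = 185 / 10 = 18.50

18.50


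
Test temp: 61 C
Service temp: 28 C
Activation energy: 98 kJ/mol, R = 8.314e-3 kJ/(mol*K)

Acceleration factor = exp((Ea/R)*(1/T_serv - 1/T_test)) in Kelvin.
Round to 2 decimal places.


AF = exp((98/0.008314)*(1/301.15 - 1/334.15))
= 47.73

47.73


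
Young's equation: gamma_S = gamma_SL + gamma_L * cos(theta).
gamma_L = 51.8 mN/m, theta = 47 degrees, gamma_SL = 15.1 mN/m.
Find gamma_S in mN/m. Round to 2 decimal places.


cos(47 deg) = 0.681998
gamma_S = 15.1 + 51.8 * 0.681998
= 50.43 mN/m

50.43


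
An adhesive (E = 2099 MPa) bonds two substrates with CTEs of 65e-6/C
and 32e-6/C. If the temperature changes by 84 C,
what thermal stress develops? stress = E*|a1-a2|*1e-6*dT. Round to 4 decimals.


Stress = 2099 * |65 - 32| * 1e-6 * 84
= 5.8184 MPa

5.8184


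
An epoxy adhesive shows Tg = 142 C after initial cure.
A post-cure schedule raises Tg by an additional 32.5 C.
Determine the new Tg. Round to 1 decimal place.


New Tg = 142 + 32.5
= 174.5 C

174.5


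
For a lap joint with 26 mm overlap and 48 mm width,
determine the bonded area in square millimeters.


Area = 26 * 48 = 1248 mm^2

1248


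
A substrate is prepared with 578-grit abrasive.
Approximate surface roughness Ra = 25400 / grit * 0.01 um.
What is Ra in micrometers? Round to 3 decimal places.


Ra = 25400 / 578 * 0.01 = 0.439 um

0.439


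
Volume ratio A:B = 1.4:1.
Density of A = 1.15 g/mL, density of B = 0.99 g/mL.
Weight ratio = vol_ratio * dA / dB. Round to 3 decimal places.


Wt ratio = 1.4 * 1.15 / 0.99
= 1.626

1.626


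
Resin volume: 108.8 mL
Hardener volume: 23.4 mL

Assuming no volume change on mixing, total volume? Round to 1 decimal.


V_total = 108.8 + 23.4 = 132.2 mL

132.2


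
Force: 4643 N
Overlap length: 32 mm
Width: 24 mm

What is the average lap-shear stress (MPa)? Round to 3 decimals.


Average shear stress = F / (overlap * width)
= 4643 / (32 * 24)
= 6.046 MPa

6.046


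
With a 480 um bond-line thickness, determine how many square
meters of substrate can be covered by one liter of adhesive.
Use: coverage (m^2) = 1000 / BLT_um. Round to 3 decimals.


Coverage = 1000 / 480 = 2.083 m^2

2.083


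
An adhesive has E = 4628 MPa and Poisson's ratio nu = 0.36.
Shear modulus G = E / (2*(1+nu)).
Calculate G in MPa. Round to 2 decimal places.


G = 4628 / (2*(1+0.36))
= 4628 / 2.72
= 1701.47 MPa

1701.47


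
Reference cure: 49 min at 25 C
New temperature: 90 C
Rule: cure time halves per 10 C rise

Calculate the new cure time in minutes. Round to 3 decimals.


factor = 2^((90-25)/10) = 90.5097
t_new = 49 / 90.5097 = 0.541 min

0.541


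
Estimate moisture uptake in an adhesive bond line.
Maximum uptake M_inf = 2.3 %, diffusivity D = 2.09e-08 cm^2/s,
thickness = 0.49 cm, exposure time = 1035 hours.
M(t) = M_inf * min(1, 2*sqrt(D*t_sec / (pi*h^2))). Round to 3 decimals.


Convert time: 1035 h = 3726000 s
ratio = min(1, 2*sqrt(2.09e-08*3726000/(pi*0.49^2)))
= 0.642619
M(t) = 2.3 * 0.642619 = 1.478%

1.478


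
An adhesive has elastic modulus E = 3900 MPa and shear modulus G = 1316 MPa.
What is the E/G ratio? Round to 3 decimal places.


E/G = 3900 / 1316 = 2.964

2.964


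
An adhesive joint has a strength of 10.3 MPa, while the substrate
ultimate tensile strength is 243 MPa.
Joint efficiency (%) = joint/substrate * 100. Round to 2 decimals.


Efficiency = 10.3 / 243 * 100
= 4.24%

4.24


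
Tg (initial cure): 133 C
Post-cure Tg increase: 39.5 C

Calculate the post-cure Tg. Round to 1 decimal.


Post-cure Tg = 133 + 39.5 = 172.5 C

172.5


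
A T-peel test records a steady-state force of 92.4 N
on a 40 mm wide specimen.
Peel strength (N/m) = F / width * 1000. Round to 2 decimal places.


Peel strength = 92.4 / 40 * 1000
= 2310.00 N/m

2310.00


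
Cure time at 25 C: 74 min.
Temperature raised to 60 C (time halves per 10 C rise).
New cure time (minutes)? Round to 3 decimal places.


Acceleration factor = 2^(35/10) = 11.3137
New time = 74 / 11.3137 = 6.541 min

6.541


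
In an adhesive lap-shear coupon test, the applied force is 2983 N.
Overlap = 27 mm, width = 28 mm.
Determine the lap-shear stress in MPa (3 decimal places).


stress = F / (overlap * width)
= 2983 / (27 * 28)
= 3.946 MPa

3.946


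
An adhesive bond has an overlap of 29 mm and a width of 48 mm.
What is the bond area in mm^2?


Bond area = overlap * width
= 29 * 48
= 1392 mm^2

1392


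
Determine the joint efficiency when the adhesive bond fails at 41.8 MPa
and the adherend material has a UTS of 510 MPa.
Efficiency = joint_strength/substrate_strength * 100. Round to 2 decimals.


Joint efficiency = 41.8 / 510 * 100
= 8.20%

8.20


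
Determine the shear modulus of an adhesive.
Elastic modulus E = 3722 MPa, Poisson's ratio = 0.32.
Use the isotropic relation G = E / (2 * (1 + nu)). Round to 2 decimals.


G = 3722 / (2*(1+0.32)) = 3722 / 2.64
= 1409.85 MPa

1409.85


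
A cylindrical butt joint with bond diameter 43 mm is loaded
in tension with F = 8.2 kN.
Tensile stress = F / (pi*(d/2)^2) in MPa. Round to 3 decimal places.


Area = pi * (43/2)^2 = 1452.2012 mm^2
Stress = 8.2*1000 / 1452.2012
= 5.647 MPa

5.647


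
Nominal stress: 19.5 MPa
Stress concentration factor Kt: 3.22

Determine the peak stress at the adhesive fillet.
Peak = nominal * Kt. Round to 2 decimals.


Peak stress = 19.5 * 3.22
= 62.79 MPa

62.79


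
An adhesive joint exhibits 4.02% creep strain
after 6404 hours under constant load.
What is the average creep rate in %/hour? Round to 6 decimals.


Creep rate = strain / time
= 4.02 / 6404
= 0.000628 %/h

0.000628


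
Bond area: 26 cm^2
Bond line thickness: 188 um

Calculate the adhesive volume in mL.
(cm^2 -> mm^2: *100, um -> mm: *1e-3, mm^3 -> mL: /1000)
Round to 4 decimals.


V = 26*100 * 188*1e-3 / 1000
= 0.4888 mL

0.4888


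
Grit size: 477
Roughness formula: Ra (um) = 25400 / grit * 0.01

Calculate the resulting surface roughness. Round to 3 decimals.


Ra = 25400 / 477 * 0.01
= 0.532 um

0.532


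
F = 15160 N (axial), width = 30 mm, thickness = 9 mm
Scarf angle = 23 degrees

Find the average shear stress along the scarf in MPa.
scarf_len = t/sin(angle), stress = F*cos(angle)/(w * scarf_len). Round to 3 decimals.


scarf_len = 9/sin(23 deg) = 23.0337
cos(23 deg) = 0.920505
stress = 15160*0.920505/(30*23.0337) = 20.195 MPa

20.195


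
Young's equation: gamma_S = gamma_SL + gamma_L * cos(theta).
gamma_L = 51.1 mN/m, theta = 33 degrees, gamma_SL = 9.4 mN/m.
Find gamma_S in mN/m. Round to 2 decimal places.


cos(33 deg) = 0.838671
gamma_S = 9.4 + 51.1 * 0.838671
= 52.26 mN/m

52.26


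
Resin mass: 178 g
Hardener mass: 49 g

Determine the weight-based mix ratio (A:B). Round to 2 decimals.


Ratio = 178 / 49 = 3.63

3.63


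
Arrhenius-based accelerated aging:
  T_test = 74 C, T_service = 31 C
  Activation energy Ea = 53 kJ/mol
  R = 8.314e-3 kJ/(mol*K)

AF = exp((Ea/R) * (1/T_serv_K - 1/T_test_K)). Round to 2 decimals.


T_test_K = 347.15, T_serv_K = 304.15
AF = exp((53/8.314e-3) * (1/304.15 - 1/347.15))
= 13.41

13.41


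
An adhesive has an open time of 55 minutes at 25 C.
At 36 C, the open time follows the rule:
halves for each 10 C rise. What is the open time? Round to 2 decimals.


Factor = 2^((36-25)/10) = 2.1435
Open time = 55 / 2.1435 = 25.66 min

25.66


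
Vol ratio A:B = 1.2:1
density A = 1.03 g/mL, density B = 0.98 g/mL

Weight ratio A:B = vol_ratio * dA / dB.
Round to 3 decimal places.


Weight ratio = 1.2 * 1.03 / 0.98
= 1.261

1.261


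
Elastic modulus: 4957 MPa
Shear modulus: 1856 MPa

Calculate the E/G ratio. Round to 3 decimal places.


E / G = 4957 / 1856 = 2.671

2.671


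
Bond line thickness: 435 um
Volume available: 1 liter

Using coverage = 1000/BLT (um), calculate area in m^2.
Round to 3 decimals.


1 L = 1e6 mm^3, thickness = 435 um = 0.435 mm
Area = 1e6 / 0.435 mm^2 = (1e6 / 0.435) / 1e6 m^2 = 1000 / 435 m^2
= 2.299 m^2

2.299


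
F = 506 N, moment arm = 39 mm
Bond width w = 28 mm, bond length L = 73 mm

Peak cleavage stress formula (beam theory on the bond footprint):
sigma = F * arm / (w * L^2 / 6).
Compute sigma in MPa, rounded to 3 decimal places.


sigma = (506 * 39) / (28 * 5329 / 6)
= 19734 * 6 / 149212
= 118404 / 149212
= 0.794 MPa

0.794


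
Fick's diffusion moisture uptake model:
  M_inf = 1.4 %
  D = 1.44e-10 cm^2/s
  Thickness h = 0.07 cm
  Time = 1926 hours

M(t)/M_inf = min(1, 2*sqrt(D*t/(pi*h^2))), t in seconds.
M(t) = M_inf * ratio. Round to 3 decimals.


t_sec = 1926 * 3600 = 6933600
ratio = 2*sqrt(1.44e-10*6933600/(pi*0.07^2))
= min(1, 0.509352)
= 0.509352
M(t) = 1.4 * 0.509352 = 0.713 %

0.713


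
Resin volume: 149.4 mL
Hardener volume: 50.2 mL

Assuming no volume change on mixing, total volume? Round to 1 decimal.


V_total = 149.4 + 50.2 = 199.6 mL

199.6


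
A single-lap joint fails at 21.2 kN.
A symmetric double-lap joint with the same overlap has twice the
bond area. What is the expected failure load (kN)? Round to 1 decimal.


Double-lap load = 2 * 21.2 = 42.4 kN

42.4


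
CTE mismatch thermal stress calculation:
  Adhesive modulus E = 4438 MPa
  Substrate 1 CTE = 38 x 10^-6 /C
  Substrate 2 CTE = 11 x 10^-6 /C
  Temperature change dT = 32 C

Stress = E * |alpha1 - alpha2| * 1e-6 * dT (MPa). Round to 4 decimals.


delta_alpha = |38 - 11| = 27 x 10^-6/C
Stress = 4438 * 27e-6 * 32
= 3.8344 MPa

3.8344


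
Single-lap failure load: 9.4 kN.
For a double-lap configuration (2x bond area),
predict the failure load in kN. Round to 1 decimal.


Failure load = 9.4 * 2 = 18.8 kN

18.8


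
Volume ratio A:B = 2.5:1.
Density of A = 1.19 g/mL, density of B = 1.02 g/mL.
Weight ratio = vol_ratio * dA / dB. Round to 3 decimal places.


Wt ratio = 2.5 * 1.19 / 1.02
= 2.917

2.917


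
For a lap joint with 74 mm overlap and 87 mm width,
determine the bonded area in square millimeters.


Area = 74 * 87 = 6438 mm^2

6438


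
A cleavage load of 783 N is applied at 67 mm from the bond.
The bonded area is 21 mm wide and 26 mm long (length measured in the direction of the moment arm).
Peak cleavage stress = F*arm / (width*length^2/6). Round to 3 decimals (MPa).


Moment = 783 * 67 = 52461 N*mm
Section modulus = 21 * 676 / 6 = 14196 / 6 mm^3
Stress = 52461 / (14196 / 6) = 314766 / 14196
= 22.173 MPa

22.173


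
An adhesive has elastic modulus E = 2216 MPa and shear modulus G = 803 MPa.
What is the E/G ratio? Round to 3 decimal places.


E/G = 2216 / 803 = 2.760

2.760


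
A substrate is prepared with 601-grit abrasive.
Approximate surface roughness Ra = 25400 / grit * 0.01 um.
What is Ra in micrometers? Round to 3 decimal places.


Ra = 25400 / 601 * 0.01 = 0.423 um

0.423


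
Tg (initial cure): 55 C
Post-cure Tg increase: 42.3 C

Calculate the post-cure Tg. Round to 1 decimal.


Post-cure Tg = 55 + 42.3 = 97.3 C

97.3


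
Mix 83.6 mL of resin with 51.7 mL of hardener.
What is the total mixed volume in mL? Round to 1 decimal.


Total = 83.6 + 51.7 = 135.3 mL

135.3


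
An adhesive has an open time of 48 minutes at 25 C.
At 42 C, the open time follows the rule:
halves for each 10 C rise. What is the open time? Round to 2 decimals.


Factor = 2^((42-25)/10) = 3.2490
Open time = 48 / 3.2490 = 14.77 min

14.77


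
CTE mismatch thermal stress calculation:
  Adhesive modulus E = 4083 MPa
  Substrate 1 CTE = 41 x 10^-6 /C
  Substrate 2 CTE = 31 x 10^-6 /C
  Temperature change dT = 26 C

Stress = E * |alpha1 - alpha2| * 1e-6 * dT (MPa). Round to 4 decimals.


delta_alpha = |41 - 31| = 10 x 10^-6/C
Stress = 4083 * 10e-6 * 26
= 1.0616 MPa

1.0616


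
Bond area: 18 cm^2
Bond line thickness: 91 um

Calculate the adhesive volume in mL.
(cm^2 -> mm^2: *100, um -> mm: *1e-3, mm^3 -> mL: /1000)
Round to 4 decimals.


V = 18*100 * 91*1e-3 / 1000
= 0.1638 mL

0.1638


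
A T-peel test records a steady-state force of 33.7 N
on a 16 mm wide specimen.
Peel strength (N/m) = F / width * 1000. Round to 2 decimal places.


Peel strength = 33.7 / 16 * 1000
= 2106.25 N/m

2106.25


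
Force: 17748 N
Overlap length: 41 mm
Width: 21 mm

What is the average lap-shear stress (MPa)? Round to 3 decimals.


Average shear stress = F / (overlap * width)
= 17748 / (41 * 21)
= 20.613 MPa

20.613


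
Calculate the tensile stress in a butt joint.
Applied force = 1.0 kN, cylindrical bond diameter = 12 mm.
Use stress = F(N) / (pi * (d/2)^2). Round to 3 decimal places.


A = pi * 6.0^2 = 113.0973 mm^2
sigma = 1000.0 / 113.0973 = 8.842 MPa

8.842


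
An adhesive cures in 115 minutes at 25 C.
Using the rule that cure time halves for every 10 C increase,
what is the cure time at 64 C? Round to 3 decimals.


Factor = 2^((64 - 25) / 10) = 14.9285
Cure time = 115 / 14.9285
= 7.703 minutes

7.703


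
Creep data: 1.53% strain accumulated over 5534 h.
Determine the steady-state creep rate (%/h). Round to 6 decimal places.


Rate = 1.53 / 5534 = 0.000276 %/h

0.000276


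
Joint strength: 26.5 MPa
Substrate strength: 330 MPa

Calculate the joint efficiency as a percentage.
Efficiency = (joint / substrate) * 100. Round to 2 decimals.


Efficiency = (26.5 / 330) * 100 = 8.03%

8.03


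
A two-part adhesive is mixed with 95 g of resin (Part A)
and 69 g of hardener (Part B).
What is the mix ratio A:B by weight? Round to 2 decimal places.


Mix ratio = mass_A / mass_B
= 95 / 69
= 1.38

1.38


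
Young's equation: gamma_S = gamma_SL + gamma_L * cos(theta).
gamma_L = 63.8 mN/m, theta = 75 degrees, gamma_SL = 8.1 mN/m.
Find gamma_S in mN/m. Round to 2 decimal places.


cos(75 deg) = 0.258819
gamma_S = 8.1 + 63.8 * 0.258819
= 24.61 mN/m

24.61


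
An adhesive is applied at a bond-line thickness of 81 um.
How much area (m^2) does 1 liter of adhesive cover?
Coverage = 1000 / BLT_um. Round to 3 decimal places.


Coverage = 1000 / 81 = 12.346 m^2

12.346


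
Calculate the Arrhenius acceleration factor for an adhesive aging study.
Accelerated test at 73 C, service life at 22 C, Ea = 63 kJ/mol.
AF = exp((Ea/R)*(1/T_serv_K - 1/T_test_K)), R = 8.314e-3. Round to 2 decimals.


T_test = 346.15 K, T_serv = 295.15 K
Ea/R = 63 / 0.008314 = 7577.58
AF = exp(7577.58 * (1/295.15 - 1/346.15))
= 43.93

43.93


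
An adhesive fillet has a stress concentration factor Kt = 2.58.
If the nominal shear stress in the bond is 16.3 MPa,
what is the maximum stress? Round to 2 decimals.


Max stress = 16.3 * 2.58 = 42.05 MPa

42.05


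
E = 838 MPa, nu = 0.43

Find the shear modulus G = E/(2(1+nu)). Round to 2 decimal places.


G = 838 / (2 * 1.43)
= 293.01 MPa

293.01


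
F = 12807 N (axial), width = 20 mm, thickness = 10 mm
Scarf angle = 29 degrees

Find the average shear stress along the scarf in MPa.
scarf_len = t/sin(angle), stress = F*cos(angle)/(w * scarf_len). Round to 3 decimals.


scarf_len = 10/sin(29 deg) = 20.6267
cos(29 deg) = 0.874620
stress = 12807*0.874620/(20*20.6267) = 27.152 MPa

27.152


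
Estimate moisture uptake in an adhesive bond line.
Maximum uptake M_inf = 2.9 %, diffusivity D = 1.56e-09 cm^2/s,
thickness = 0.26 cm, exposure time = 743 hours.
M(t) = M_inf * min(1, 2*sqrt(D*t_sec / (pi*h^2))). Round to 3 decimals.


Convert time: 743 h = 2674800 s
ratio = min(1, 2*sqrt(1.56e-09*2674800/(pi*0.26^2)))
= 0.280343
M(t) = 2.9 * 0.280343 = 0.813%

0.813


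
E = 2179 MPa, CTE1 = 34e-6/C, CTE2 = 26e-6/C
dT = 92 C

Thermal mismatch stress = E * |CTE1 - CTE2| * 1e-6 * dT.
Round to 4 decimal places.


= 2179 * 8e-6 * 92
= 1.6037 MPa

1.6037


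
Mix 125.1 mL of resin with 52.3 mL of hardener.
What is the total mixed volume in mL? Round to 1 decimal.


Total = 125.1 + 52.3 = 177.4 mL

177.4


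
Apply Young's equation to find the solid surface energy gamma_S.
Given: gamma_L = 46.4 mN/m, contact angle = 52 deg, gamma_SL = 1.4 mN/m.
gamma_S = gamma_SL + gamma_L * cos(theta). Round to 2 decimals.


theta_rad = 52 * pi/180 = 0.907571
gamma_S = 1.4 + 46.4 * cos(0.907571)
= 29.97 mN/m

29.97


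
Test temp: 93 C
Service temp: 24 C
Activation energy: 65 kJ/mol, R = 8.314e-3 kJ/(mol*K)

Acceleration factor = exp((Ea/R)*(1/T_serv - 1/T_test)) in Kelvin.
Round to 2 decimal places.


AF = exp((65/0.008314)*(1/297.15 - 1/366.15))
= 142.33

142.33


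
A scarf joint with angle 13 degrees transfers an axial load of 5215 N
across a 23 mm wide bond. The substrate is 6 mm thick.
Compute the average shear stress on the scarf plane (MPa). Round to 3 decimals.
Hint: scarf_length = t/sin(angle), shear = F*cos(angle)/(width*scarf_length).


scarf_length = 6 / sin(13 deg) = 26.6725 mm
cos(13 deg) = 0.974370
shear stress = 5215 * 0.974370 / (23 * 26.6725)
= 8.283 MPa

8.283


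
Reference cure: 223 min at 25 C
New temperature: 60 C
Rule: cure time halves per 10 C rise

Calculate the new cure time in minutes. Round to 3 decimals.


factor = 2^((60-25)/10) = 11.3137
t_new = 223 / 11.3137 = 19.711 min

19.711


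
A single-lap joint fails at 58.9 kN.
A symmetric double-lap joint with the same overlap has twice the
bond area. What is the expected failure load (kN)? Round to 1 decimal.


Double-lap load = 2 * 58.9 = 117.8 kN

117.8


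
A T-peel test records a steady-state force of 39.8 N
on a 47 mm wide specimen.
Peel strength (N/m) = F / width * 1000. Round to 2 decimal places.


Peel strength = 39.8 / 47 * 1000
= 846.81 N/m

846.81


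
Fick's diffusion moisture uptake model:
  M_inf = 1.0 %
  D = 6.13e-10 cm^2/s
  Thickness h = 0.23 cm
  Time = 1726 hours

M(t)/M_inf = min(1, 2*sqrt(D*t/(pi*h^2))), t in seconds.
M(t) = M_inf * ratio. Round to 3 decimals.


t_sec = 1726 * 3600 = 6213600
ratio = 2*sqrt(6.13e-10*6213600/(pi*0.23^2))
= min(1, 0.302781)
= 0.302781
M(t) = 1.0 * 0.302781 = 0.303 %

0.303


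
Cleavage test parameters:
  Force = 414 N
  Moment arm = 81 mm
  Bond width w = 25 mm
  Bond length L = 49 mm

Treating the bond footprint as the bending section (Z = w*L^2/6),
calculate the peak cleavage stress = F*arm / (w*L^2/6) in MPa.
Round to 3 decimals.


M = 414 * 81 = 33534 N*mm
Z = 25 * 49^2 / 6 = 60025 / 6 mm^3
sigma = M / Z = 6 * 33534 / 60025 = 201204 / 60025
= 3.352 MPa

3.352


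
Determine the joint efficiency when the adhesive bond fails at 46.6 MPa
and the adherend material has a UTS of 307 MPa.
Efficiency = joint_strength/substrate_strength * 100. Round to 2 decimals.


Joint efficiency = 46.6 / 307 * 100
= 15.18%

15.18


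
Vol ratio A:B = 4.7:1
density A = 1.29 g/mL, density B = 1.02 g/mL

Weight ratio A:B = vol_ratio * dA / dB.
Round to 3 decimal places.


Weight ratio = 4.7 * 1.29 / 1.02
= 5.944

5.944


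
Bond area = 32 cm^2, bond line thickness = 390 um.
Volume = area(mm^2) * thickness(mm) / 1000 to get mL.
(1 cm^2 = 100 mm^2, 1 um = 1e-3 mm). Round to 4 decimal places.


area_mm2 = 32 * 100 = 3200
blt_mm = 390 * 1e-3 = 0.39
vol_mm3 = 3200 * 0.39 = 1248.0
vol_mL = 1248.0 / 1000 = 1.2480 mL

1.2480


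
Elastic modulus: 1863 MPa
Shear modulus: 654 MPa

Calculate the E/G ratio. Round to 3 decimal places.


E / G = 1863 / 654 = 2.849

2.849


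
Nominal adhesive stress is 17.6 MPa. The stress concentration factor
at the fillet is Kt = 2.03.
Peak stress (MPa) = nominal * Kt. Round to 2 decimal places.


Peak = 17.6 * 2.03 = 35.73 MPa

35.73


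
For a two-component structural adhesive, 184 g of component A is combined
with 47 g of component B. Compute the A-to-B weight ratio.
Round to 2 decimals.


Weight ratio A:B = 184 / 47
= 3.91

3.91


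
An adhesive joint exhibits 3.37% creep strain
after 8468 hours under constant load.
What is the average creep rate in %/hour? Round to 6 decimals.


Creep rate = strain / time
= 3.37 / 8468
= 0.000398 %/h

0.000398


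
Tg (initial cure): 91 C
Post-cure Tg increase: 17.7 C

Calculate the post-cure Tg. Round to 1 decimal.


Post-cure Tg = 91 + 17.7 = 108.7 C

108.7


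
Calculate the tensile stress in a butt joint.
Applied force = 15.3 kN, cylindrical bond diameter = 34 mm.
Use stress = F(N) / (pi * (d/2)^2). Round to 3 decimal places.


A = pi * 17.0^2 = 907.9203 mm^2
sigma = 15300.0 / 907.9203 = 16.852 MPa

16.852


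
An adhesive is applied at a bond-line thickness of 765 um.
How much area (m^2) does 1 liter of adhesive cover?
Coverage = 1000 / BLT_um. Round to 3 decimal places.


Coverage = 1000 / 765 = 1.307 m^2

1.307


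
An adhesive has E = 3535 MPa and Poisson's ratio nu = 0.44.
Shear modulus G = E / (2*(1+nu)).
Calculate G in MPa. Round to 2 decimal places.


G = 3535 / (2*(1+0.44))
= 3535 / 2.88
= 1227.43 MPa

1227.43


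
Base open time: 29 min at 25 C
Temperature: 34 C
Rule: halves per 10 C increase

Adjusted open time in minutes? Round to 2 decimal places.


Acceleration = 2^((34-25)/10) = 1.8661
Open time = 29 / 1.8661 = 15.54 min

15.54


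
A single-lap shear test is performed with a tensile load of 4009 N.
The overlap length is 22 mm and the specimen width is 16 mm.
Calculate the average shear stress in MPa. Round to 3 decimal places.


Shear stress = F / (overlap * width)
= 4009 / (22 * 16)
= 4009 / 352
= 11.389 MPa

11.389


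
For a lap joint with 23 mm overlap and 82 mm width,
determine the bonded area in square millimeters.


Area = 23 * 82 = 1886 mm^2

1886


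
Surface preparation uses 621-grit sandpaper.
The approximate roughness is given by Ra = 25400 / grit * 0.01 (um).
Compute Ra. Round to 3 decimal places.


Ra = 25400 / 621 * 0.01
= 254 / 621
= 0.409 um

0.409


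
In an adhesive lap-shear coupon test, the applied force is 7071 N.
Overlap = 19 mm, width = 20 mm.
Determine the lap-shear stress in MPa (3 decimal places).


stress = F / (overlap * width)
= 7071 / (19 * 20)
= 18.608 MPa

18.608


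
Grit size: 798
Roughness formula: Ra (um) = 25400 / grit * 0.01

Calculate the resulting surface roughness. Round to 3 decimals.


Ra = 25400 / 798 * 0.01
= 0.318 um

0.318


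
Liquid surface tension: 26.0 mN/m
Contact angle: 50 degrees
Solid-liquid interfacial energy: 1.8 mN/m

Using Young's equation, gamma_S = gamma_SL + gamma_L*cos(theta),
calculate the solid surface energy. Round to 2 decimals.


gamma_S = 1.8 + 26.0 * cos(50)
= 18.51 mN/m

18.51


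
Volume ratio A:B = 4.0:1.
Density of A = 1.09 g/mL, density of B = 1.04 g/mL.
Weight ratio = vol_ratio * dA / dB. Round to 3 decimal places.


Wt ratio = 4.0 * 1.09 / 1.04
= 4.192

4.192


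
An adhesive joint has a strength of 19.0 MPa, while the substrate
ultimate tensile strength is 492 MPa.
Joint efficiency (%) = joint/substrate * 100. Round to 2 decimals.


Efficiency = 19.0 / 492 * 100
= 3.86%

3.86


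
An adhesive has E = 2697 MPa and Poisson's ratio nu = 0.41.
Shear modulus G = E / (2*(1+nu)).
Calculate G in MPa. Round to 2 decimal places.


G = 2697 / (2*(1+0.41))
= 2697 / 2.82
= 956.38 MPa

956.38


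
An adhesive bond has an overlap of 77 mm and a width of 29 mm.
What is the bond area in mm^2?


Bond area = overlap * width
= 77 * 29
= 2233 mm^2

2233


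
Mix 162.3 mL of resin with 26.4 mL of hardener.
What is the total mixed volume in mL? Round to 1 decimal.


Total = 162.3 + 26.4 = 188.7 mL

188.7


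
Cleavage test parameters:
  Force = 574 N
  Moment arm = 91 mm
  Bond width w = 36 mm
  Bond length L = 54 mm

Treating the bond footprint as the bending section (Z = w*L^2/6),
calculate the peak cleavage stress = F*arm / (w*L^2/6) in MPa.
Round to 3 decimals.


M = 574 * 91 = 52234 N*mm
Z = 36 * 54^2 / 6 = 104976 / 6 mm^3
sigma = M / Z = 6 * 52234 / 104976 = 313404 / 104976
= 2.985 MPa

2.985


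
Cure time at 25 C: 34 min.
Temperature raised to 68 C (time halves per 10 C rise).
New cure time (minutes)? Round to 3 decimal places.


Acceleration factor = 2^(43/10) = 19.6983
New time = 34 / 19.6983 = 1.726 min

1.726
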